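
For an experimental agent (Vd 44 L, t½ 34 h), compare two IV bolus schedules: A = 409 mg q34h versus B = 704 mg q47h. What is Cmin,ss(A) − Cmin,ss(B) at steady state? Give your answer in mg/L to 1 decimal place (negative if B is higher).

-0.7 mg/L

Regimen A: f = (1/2)^(34/34) ≈ 0.5000; Cmin,ss = (409/44)·f/(1−f) ≈ 9.295 mg/L.
Regimen B: f = (1/2)^(47/34) ≈ 0.3836; Cmin,ss = (704/44)·f/(1−f) ≈ 9.957 mg/L.
Difference ≈ 9.295 − 9.957 ≈ -0.662 mg/L.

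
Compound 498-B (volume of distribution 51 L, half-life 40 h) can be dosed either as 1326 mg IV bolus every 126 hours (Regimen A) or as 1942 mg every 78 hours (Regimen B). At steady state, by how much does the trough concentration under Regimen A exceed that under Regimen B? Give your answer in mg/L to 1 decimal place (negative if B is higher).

-10.0 mg/L

Regimen A: f = (1/2)^(126/40) ≈ 0.1127; Cmin,ss = (1326/51)·f/(1−f) ≈ 3.302 mg/L.
Regimen B: f = (1/2)^(78/40) ≈ 0.2588; Cmin,ss = (1942/51)·f/(1−f) ≈ 13.296 mg/L.
Difference ≈ 3.302 − 13.296 ≈ -9.994 mg/L.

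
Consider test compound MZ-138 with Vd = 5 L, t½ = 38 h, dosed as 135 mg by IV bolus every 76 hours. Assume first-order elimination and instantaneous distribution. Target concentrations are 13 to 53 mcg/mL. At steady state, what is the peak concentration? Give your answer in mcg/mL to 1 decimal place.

τ = 76 h = 2 half-lives, so f = (1/2)^2 = 0.25.
Accumulation ratio R = 1/(1 − f) = 1/0.75 = 4/3.
Single-dose peak C₀ = D/Vd = 135/5 = 27 mcg/mL.
Steady-state peak Cmax,ss = C₀·R = 27 × 4/3 ≈ 36.000 mcg/mL.
Peak 36.0 mcg/mL vs MTC 53 mcg/mL: below toxic threshold.

36.0 mcg/mL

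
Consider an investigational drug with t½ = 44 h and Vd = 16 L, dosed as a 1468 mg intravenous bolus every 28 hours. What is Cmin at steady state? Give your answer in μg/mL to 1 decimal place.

Over one 28-h interval, 28/44 ≈ 0.63636 half-lives elapse, leaving f ≈ 0.6433 of each dose.
At steady state, accumulation factor R = 1/(1 − e^(−kτ)) ≈ 2.8035.
Single-dose peak C₀ = D/Vd = 1468/16 ≈ 91.750 μg/mL.
Cmax,ss = C₀/(1 − f) ≈ 91.750/0.3567 ≈ 257.219 μg/mL.
One interval later, Cmin,ss = Cmax,ss·e^(−kτ) ≈ 257.219 × 0.6433 ≈ 165.469 μg/mL.

165.5 μg/mL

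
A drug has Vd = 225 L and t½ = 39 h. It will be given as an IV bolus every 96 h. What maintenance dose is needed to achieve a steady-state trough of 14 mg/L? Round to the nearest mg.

τ/t½ = 96/39 ≈ 2.4615, so f = (1/2)^(96/39) ≈ 0.181553.
Cmin,ss = (D/Vd)·f/(1−f), so D = Cmin,ss·Vd·(1−f)/f.
D = 14 × 225 × (1−f)/f ≈ 14 × 225 × 4.50803 ≈ 14200.29 mg.

14200 mg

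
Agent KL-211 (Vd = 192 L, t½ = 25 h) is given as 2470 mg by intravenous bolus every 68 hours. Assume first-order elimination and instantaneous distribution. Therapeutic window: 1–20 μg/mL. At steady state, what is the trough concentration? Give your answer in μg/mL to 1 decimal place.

k = ln2/t½ = ln2/25 ≈ 0.027726 h⁻¹; fraction remaining f = e^(−kτ) = e^(−0.027726×68) ≈ 0.1518.
Single-dose peak C₀ = D/Vd = 2470/192 ≈ 12.865 μg/mL.
Steady-state trough Cmin,ss = C₀·f/(1−f) ≈ 12.865 × 0.1518/0.8482 ≈ 2.302 μg/mL.
Trough 2.3 μg/mL vs MEC 1 μg/mL: adequate.

2.3 μg/mL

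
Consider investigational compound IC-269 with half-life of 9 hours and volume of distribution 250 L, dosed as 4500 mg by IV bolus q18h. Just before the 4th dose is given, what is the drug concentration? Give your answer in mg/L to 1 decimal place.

f = (1/2)^(τ/t½) = (1/2)^(18/9) ≈ 0.2500.
C₀ = D/Vd = 4500/250 ≈ 18.000 mg/L.
Before the 4th dose, 3 doses have been given. Superposition: Cmin = C₀·(f + f² + … + f^3).
≈ 18.000 × (0.2500 + 0.0625 + 0.0156) ≈ 18.000 × 0.3281 ≈ 5.906 mg/L.

5.9 mg/L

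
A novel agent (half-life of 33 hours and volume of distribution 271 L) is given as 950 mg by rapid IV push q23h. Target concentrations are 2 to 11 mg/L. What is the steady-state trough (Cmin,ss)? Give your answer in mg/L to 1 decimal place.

5.6 mg/L

τ/t½ = 23/33 ≈ 0.69697, so fraction remaining f = (1/2)^(23/33) ≈ 0.6169.
At steady state, accumulation factor R = 1/(1 − e^(−kτ)) ≈ 2.6103.
Single-dose peak C₀ = D/Vd = 950/271 ≈ 3.506 mg/L.
Cmax,ss = C₀/(1 − f) ≈ 3.506/0.3831 ≈ 9.152 mg/L.
One interval later, Cmin,ss = Cmax,ss·e^(−kτ) ≈ 9.152 × 0.6169 ≈ 5.646 mg/L.
Trough 5.6 mg/L vs MEC 2 mg/L: adequate.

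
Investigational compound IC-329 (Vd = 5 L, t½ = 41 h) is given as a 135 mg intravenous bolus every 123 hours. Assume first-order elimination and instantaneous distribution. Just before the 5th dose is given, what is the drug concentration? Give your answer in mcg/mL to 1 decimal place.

f = (1/2)^(τ/t½) = (1/2)^(123/41) ≈ 0.1250.
C₀ = D/Vd = 135/5 ≈ 27.000 mcg/mL.
Before the 5th dose, 4 doses have been given. Superposition: Cmin = C₀·(f + f² + … + f^4).
≈ 27.000 × (0.1250 + 0.0156 + 0.0020 + 0.0002) ≈ 27.000 × 0.1428 ≈ 3.856 mcg/mL.

3.9 mcg/mL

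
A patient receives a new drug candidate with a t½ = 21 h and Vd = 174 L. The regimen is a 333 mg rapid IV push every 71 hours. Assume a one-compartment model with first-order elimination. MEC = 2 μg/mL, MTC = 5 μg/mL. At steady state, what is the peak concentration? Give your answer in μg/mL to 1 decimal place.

Over one 71-h interval, 71/21 ≈ 3.381 half-lives elapse, leaving f ≈ 0.0960 of each dose.
At steady state, accumulation factor R = 1/(1 − e^(−kτ)) ≈ 1.1062.
Each bolus raises the concentration by D/Vd = 333/174 ≈ 1.914 μg/mL.
Steady-state peak Cmax,ss = C₀·R ≈ 1.914 × 1.1062 ≈ 2.117 μg/mL.
Peak 2.1 μg/mL vs MTC 5 μg/mL: below toxic threshold.

2.1 μg/mL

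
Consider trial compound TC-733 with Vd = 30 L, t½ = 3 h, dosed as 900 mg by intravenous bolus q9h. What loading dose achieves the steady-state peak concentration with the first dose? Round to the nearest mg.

1029 mg

f = (1/2)^(9/3) ≈ 0.125000; accumulation ratio R = 1/(1−f) ≈ 1.14286.
Loading dose to hit Cmax,ss on first dose: D_load = D_maint·R ≈ 900 × 1.14286 ≈ 1028.57 mg.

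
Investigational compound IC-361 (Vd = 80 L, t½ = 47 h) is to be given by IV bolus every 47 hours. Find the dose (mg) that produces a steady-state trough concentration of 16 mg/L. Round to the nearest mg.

τ/t½ = 47/47 ≈ 1, so f = (1/2)^(47/47) ≈ 0.500000.
Cmin,ss = (D/Vd)·f/(1−f), so D = Cmin,ss·Vd·(1−f)/f.
D = 16 × 80 × (1−f)/f ≈ 16 × 80 × 1.00000 ≈ 1280.00 mg.

1280 mg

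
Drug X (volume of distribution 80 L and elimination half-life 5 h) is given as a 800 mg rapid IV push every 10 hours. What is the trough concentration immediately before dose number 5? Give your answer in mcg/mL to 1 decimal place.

3.3 mcg/mL

f = (1/2)^(τ/t½) = (1/2)^(10/5) ≈ 0.2500.
C₀ = D/Vd = 800/80 ≈ 10.000 mcg/mL.
Before the 5th dose, 4 doses have been given. Superposition: Cmin = C₀·(f + f² + … + f^4).
≈ 10.000 × (0.2500 + 0.0625 + 0.0156 + 0.0039) ≈ 10.000 × 0.3320 ≈ 3.320 mcg/mL.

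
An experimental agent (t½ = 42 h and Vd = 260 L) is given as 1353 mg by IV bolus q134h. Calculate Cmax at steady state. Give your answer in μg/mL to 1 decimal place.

τ/t½ = 134/42 ≈ 3.1905, so fraction remaining f = (1/2)^(134/42) ≈ 0.1095.
At steady state, accumulation factor R = 1/(1 − e^(−kτ)) ≈ 1.1230.
Each bolus raises the concentration by D/Vd = 1353/260 ≈ 5.204 μg/mL.
Cmax,ss = C₀/(1 − f) ≈ 5.204/0.8905 ≈ 5.844 μg/mL.

5.8 μg/mL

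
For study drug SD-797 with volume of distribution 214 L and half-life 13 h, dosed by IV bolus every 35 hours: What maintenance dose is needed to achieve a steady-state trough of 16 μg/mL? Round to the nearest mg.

τ/t½ = 35/13 ≈ 2.6923, so f = (1/2)^(35/13) ≈ 0.154716.
Cmin,ss = (D/Vd)·f/(1−f), so D = Cmin,ss·Vd·(1−f)/f.
D = 16 × 214 × (1−f)/f ≈ 16 × 214 × 5.46346 ≈ 18706.89 mg.

18707 mg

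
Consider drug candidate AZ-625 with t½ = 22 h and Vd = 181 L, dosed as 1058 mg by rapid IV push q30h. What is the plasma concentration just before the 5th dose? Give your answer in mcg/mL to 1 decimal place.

3.6 mcg/mL

f = (1/2)^(τ/t½) = (1/2)^(30/22) ≈ 0.3886.
C₀ = D/Vd = 1058/181 ≈ 5.845 mcg/mL.
Before the 5th dose, 4 doses have been given. Superposition: Cmin = C₀·(f + f² + … + f^4).
≈ 5.845 × (0.3886 + 0.1510 + 0.0587 + 0.0228) ≈ 5.845 × 0.6211 ≈ 3.630 mcg/mL.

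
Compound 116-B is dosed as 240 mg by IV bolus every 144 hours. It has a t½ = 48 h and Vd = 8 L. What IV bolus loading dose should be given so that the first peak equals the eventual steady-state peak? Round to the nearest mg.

274 mg

f = (1/2)^(144/48) ≈ 0.125000; accumulation ratio R = 1/(1−f) ≈ 1.14286.
Loading dose to hit Cmax,ss on first dose: D_load = D_maint·R ≈ 240 × 1.14286 ≈ 274.29 mg.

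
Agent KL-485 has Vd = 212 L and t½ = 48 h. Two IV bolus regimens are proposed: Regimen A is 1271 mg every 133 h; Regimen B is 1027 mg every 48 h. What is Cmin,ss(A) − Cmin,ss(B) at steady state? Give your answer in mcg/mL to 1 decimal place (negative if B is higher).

-3.8 mcg/mL

Regimen A: f = (1/2)^(133/48) ≈ 0.1465; Cmin,ss = (1271/212)·f/(1−f) ≈ 1.029 mcg/mL.
Regimen B: f = (1/2)^(48/48) ≈ 0.5000; Cmin,ss = (1027/212)·f/(1−f) ≈ 4.844 mcg/mL.
Difference ≈ 1.029 − 4.844 ≈ -3.815 mcg/mL.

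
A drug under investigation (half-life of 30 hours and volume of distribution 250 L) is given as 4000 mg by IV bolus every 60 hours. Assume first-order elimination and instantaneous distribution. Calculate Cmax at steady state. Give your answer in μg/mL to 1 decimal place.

The dosing interval is 2 half-lives, so f = 2^(−2) = 0.25.
At steady state, R = 1/(1 − 0.25) = 4/3.
Single-dose peak C₀ = D/Vd = 4000/250 = 16 μg/mL.
Steady-state peak Cmax,ss = C₀·R = 16 × 4/3 ≈ 21.333 μg/mL.

21.3 μg/mL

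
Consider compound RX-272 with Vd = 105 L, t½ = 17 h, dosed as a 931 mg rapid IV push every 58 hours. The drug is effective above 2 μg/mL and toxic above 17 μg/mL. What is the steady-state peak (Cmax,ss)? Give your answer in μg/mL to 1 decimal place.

Over one 58-h interval, 58/17 ≈ 3.4118 half-lives elapse, leaving f ≈ 0.0940 of each dose.
Accumulation ratio R = 1/(1 − f) ≈ 1/0.9060 ≈ 1.1038.
Single-dose peak C₀ = D/Vd = 931/105 ≈ 8.867 μg/mL.
Steady-state peak Cmax,ss = C₀·R ≈ 8.867 × 1.1038 ≈ 9.787 μg/mL.
Peak 9.8 μg/mL vs MTC 17 μg/mL: below toxic threshold.

9.8 μg/mL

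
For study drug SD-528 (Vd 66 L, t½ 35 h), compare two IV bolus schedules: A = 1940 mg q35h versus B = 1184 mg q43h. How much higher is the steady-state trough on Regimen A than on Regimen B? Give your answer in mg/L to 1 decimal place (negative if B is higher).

16.0 mg/L

Regimen A: f = (1/2)^(35/35) ≈ 0.5000; Cmin,ss = (1940/66)·f/(1−f) ≈ 29.394 mg/L.
Regimen B: f = (1/2)^(43/35) ≈ 0.4267; Cmin,ss = (1184/66)·f/(1−f) ≈ 13.352 mg/L.
Difference ≈ 29.394 − 13.352 ≈ 16.042 mg/L.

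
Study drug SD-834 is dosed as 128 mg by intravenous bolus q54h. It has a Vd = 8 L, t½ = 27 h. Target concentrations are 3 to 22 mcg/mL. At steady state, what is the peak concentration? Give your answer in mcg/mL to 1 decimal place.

21.3 mcg/mL

τ = 54 h = 2 half-lives, so f = (1/2)^2 = 0.25.
At steady state, R = 1/(1 − 0.25) = 4/3.
Single-dose peak C₀ = D/Vd = 128/8 = 16 mcg/mL.
Steady-state peak Cmax,ss = C₀·R = 16 × 4/3 ≈ 21.333 mcg/mL.
Peak 21.3 mcg/mL vs MTC 22 mcg/mL: below toxic threshold.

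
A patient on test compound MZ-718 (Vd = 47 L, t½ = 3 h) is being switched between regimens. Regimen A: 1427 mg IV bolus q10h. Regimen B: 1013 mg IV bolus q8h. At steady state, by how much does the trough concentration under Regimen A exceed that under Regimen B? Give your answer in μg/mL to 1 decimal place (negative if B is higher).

Regimen A: f = (1/2)^(10/3) ≈ 0.0992; Cmin,ss = (1427/47)·f/(1−f) ≈ 3.344 μg/mL.
Regimen B: f = (1/2)^(8/3) ≈ 0.1575; Cmin,ss = (1013/47)·f/(1−f) ≈ 4.029 μg/mL.
Difference ≈ 3.344 − 4.029 ≈ -0.685 μg/mL.

-0.7 μg/mL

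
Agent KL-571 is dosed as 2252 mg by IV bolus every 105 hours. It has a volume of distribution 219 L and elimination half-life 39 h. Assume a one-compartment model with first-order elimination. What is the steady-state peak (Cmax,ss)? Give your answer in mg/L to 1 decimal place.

Over one 105-h interval, 105/39 ≈ 2.6923 half-lives elapse, leaving f ≈ 0.1547 of each dose.
At steady state, accumulation factor R = 1/(1 − e^(−kτ)) ≈ 1.1830.
Each bolus raises the concentration by D/Vd = 2252/219 ≈ 10.283 mg/L.
Steady-state peak Cmax,ss = C₀·R ≈ 10.283 × 1.1830 ≈ 12.165 mg/L.

12.2 mg/L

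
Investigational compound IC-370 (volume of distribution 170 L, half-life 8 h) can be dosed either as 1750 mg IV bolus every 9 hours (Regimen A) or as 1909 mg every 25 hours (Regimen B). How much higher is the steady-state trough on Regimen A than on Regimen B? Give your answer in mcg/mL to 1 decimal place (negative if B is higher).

7.3 mcg/mL

Regimen A: f = (1/2)^(9/8) ≈ 0.4585; Cmin,ss = (1750/170)·f/(1−f) ≈ 8.716 mcg/mL.
Regimen B: f = (1/2)^(25/8) ≈ 0.1146; Cmin,ss = (1909/170)·f/(1−f) ≈ 1.453 mcg/mL.
Difference ≈ 8.716 − 1.453 ≈ 7.263 mcg/mL.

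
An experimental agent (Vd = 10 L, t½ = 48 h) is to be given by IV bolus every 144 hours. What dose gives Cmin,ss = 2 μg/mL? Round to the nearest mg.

140 mg

τ/t½ = 144/48 ≈ 3, so f = (1/2)^(144/48) ≈ 0.125000.
Cmin,ss = (D/Vd)·f/(1−f), so D = Cmin,ss·Vd·(1−f)/f.
D = 2 × 10 × (1−f)/f ≈ 2 × 10 × 7.00000 ≈ 140.00 mg.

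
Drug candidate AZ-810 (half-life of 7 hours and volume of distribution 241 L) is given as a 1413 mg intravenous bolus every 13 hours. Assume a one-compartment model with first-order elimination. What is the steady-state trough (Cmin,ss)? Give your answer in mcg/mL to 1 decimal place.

τ/t½ = 13/7 ≈ 1.8571, so fraction remaining f = (1/2)^(13/7) ≈ 0.2760.
Accumulation ratio R = 1/(1 − f) ≈ 1/0.7240 ≈ 1.3812.
Each bolus raises the concentration by D/Vd = 1413/241 ≈ 5.863 mcg/mL.
Steady-state peak Cmax,ss = C₀·R ≈ 5.863 × 1.3812 ≈ 8.098 mcg/mL.
One interval later, Cmin,ss = Cmax,ss·e^(−kτ) ≈ 8.098 × 0.2760 ≈ 2.235 mcg/mL.

2.2 mcg/mL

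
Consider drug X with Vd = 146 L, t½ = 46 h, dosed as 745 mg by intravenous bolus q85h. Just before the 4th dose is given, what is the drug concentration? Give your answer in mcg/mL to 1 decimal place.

f = (1/2)^(τ/t½) = (1/2)^(85/46) ≈ 0.2778.
C₀ = D/Vd = 745/146 ≈ 5.103 mcg/mL.
Before the 4th dose, 3 doses have been given. Superposition: Cmin = C₀·(f + f² + … + f^3).
≈ 5.103 × (0.2778 + 0.0772 + 0.0214) ≈ 5.103 × 0.3764 ≈ 1.921 mcg/mL.

1.9 mcg/mL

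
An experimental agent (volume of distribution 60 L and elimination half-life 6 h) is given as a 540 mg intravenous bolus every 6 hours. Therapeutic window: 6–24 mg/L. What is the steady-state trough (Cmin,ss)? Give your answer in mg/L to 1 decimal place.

9.0 mg/L

τ = 6 h = 1 half-life, so f = (1/2)^1 = 0.5.
At steady state, R = 1/(1 − 0.5) = 2/1.
Single-dose peak C₀ = D/Vd = 540/60 = 9 mg/L.
Steady-state peak Cmax,ss = C₀·R = 9 × 2/1 ≈ 18.000 mg/L.
Steady-state trough Cmin,ss = Cmax,ss·f ≈ 18.000 × 0.5 ≈ 9.000 mg/L.
Trough 9.0 mg/L vs MEC 6 mg/L: adequate.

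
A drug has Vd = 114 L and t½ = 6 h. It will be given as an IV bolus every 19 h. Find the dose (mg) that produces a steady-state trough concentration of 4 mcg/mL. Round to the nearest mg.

3639 mg

τ/t½ = 19/6 ≈ 3.1667, so f = (1/2)^(19/6) ≈ 0.111362.
Cmin,ss = (D/Vd)·f/(1−f), so D = Cmin,ss·Vd·(1−f)/f.
D = 4 × 114 × (1−f)/f ≈ 4 × 114 × 7.97972 ≈ 3638.75 mg.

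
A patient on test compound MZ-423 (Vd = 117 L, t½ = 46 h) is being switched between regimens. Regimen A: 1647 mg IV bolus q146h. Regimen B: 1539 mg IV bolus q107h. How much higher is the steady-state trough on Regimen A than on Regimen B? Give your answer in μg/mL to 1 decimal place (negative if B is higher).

Regimen A: f = (1/2)^(146/46) ≈ 0.1108; Cmin,ss = (1647/117)·f/(1−f) ≈ 1.754 μg/mL.
Regimen B: f = (1/2)^(107/46) ≈ 0.1994; Cmin,ss = (1539/117)·f/(1−f) ≈ 3.276 μg/mL.
Difference ≈ 1.754 − 3.276 ≈ -1.522 μg/mL.

-1.5 μg/mL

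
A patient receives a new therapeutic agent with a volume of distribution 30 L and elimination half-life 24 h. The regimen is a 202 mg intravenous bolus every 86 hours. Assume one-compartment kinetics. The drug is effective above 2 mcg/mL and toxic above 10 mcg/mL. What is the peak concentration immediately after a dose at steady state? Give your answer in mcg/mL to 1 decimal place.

τ/t½ = 86/24 ≈ 3.5833, so fraction remaining f = (1/2)^(86/24) ≈ 0.0834.
At steady state, accumulation factor R = 1/(1 − e^(−kτ)) ≈ 1.0910.
Each bolus raises the concentration by D/Vd = 202/30 ≈ 6.733 mcg/mL.
Cmax,ss = C₀/(1 − f) ≈ 6.733/0.9166 ≈ 7.346 mcg/mL.
Peak 7.3 mcg/mL vs MTC 10 mcg/mL: below toxic threshold.

7.3 mcg/mL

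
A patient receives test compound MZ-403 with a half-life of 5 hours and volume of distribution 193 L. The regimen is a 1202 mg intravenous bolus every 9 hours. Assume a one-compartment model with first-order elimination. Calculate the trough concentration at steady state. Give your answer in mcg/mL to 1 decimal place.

k = ln2/t½ = ln2/5 ≈ 0.138629 h⁻¹; fraction remaining f = e^(−kτ) = e^(−0.138629×9) ≈ 0.2872.
At steady state, accumulation factor R = 1/(1 − e^(−kτ)) ≈ 1.4029.
Each bolus raises the concentration by D/Vd = 1202/193 ≈ 6.228 mcg/mL.
Cmax,ss = C₀/(1 − f) ≈ 6.228/0.7128 ≈ 8.737 mcg/mL.
One interval later, Cmin,ss = Cmax,ss·e^(−kτ) ≈ 8.737 × 0.2872 ≈ 2.509 mcg/mL.

2.5 mcg/mL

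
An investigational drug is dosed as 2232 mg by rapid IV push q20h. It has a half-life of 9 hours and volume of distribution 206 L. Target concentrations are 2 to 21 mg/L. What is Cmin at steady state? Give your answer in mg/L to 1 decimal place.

τ/t½ = 20/9 ≈ 2.2222, so fraction remaining f = (1/2)^(20/9) ≈ 0.2143.
Each bolus raises the concentration by D/Vd = 2232/206 ≈ 10.835 mg/L.
Steady-state trough Cmin,ss = C₀·f/(1−f) ≈ 10.835 × 0.2143/0.7857 ≈ 2.955 mg/L.
Trough 3.0 mg/L vs MEC 2 mg/L: adequate.

3.0 mg/L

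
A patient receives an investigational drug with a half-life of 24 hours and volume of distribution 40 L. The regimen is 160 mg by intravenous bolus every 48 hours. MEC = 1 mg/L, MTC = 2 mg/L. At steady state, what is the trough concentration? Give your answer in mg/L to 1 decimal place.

τ = 48 h = 2 half-lives, so f = (1/2)^2 = 0.25.
Accumulation ratio R = 1/(1 − f) = 1/0.75 = 4/3.
Single-dose peak C₀ = D/Vd = 160/40 = 4 mg/L.
Steady-state peak Cmax,ss = C₀·R = 4 × 4/3 ≈ 5.333 mg/L.
Steady-state trough Cmin,ss = Cmax,ss·f ≈ 5.333 × 0.25 ≈ 1.333 mg/L.
Trough 1.3 mg/L vs MEC 1 mg/L: adequate.

1.3 mg/L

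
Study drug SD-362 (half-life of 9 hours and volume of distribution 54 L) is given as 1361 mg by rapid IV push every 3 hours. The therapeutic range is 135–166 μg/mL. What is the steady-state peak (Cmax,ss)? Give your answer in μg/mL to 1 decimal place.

k = ln2/t½ = ln2/9 ≈ 0.077016 h⁻¹; fraction remaining f = e^(−kτ) = e^(−0.077016×3) ≈ 0.7937.
At steady state, accumulation factor R = 1/(1 − e^(−kτ)) ≈ 4.8473.
Single-dose peak C₀ = D/Vd = 1361/54 ≈ 25.204 μg/mL.
Steady-state peak Cmax,ss = C₀·R ≈ 25.204 × 4.8473 ≈ 122.171 μg/mL.
Peak 122.2 μg/mL vs MTC 166 μg/mL: below toxic threshold.

122.2 μg/mL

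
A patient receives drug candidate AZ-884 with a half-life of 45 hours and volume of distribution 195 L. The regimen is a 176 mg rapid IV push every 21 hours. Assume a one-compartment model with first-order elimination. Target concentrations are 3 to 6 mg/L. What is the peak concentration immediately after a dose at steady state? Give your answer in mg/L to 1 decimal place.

k = ln2/t½ = ln2/45 ≈ 0.015403 h⁻¹; fraction remaining f = e^(−kτ) = e^(−0.015403×21) ≈ 0.7236.
Accumulation ratio R = 1/(1 − f) ≈ 1/0.2764 ≈ 3.6179.
Each bolus raises the concentration by D/Vd = 176/195 ≈ 0.903 mg/L.
Cmax,ss = C₀/(1 − f) ≈ 0.903/0.2764 ≈ 3.267 mg/L.
Peak 3.3 mg/L vs MTC 6 mg/L: below toxic threshold.

3.3 mg/L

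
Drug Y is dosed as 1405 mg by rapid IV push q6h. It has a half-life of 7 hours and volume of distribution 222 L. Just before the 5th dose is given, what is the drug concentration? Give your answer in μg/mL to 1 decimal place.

f = (1/2)^(τ/t½) = (1/2)^(6/7) ≈ 0.5520.
C₀ = D/Vd = 1405/222 ≈ 6.329 μg/mL.
Before the 5th dose, 4 doses have been given. Superposition: Cmin = C₀·(f + f² + … + f^4).
≈ 6.329 × (0.5520 + 0.3047 + 0.1682 + 0.0928) ≈ 6.329 × 1.1177 ≈ 7.074 μg/mL.

7.1 μg/mL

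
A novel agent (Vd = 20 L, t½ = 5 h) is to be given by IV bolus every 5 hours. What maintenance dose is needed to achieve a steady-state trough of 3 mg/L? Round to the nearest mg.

τ/t½ = 5/5 ≈ 1, so f = (1/2)^(5/5) ≈ 0.500000.
Cmin,ss = (D/Vd)·f/(1−f), so D = Cmin,ss·Vd·(1−f)/f.
D = 3 × 20 × (1−f)/f ≈ 3 × 20 × 1.00000 ≈ 60.00 mg.

60 mg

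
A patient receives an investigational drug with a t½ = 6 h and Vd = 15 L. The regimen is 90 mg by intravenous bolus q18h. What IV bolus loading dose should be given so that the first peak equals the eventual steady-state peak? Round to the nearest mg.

103 mg

f = (1/2)^(18/6) ≈ 0.125000; accumulation ratio R = 1/(1−f) ≈ 1.14286.
Loading dose to hit Cmax,ss on first dose: D_load = D_maint·R ≈ 90 × 1.14286 ≈ 102.86 mg.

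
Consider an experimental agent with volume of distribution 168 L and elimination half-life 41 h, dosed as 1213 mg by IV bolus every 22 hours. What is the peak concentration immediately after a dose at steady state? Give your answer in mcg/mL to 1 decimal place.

k = ln2/t½ = ln2/41 ≈ 0.016906 h⁻¹; fraction remaining f = e^(−kτ) = e^(−0.016906×22) ≈ 0.6894.
Accumulation ratio R = 1/(1 − f) ≈ 1/0.3106 ≈ 3.2196.
Single-dose peak C₀ = D/Vd = 1213/168 ≈ 7.220 mcg/mL.
Steady-state peak Cmax,ss = C₀·R ≈ 7.220 × 3.2196 ≈ 23.246 mcg/mL.

23.2 mcg/mL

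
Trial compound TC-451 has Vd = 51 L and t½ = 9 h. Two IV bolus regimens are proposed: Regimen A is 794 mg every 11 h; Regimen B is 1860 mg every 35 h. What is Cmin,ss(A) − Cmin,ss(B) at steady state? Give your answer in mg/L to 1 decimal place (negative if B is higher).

9.0 mg/L

Regimen A: f = (1/2)^(11/9) ≈ 0.4286; Cmin,ss = (794/51)·f/(1−f) ≈ 11.678 mg/L.
Regimen B: f = (1/2)^(35/9) ≈ 0.0675; Cmin,ss = (1860/51)·f/(1−f) ≈ 2.640 mg/L.
Difference ≈ 11.678 − 2.640 ≈ 9.038 mg/L.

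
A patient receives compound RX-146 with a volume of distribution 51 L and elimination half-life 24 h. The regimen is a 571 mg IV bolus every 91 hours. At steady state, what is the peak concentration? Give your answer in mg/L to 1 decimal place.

12.1 mg/L

k = ln2/t½ = ln2/24 ≈ 0.028881 h⁻¹; fraction remaining f = e^(−kτ) = e^(−0.028881×91) ≈ 0.0722.
Accumulation ratio R = 1/(1 − f) ≈ 1/0.9278 ≈ 1.0778.
Each bolus raises the concentration by D/Vd = 571/51 ≈ 11.196 mg/L.
Cmax,ss = C₀/(1 − f) ≈ 11.196/0.9278 ≈ 12.067 mg/L.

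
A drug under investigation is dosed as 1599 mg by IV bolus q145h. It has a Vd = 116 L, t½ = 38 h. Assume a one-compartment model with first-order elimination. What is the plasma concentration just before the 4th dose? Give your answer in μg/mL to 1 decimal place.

1.1 μg/mL

f = (1/2)^(τ/t½) = (1/2)^(145/38) ≈ 0.0710.
C₀ = D/Vd = 1599/116 ≈ 13.784 μg/mL.
Before the 4th dose, 3 doses have been given. Superposition: Cmin = C₀·(f + f² + … + f^3).
≈ 13.784 × (0.0710 + 0.0050 + 0.0004) ≈ 13.784 × 0.0764 ≈ 1.053 μg/mL.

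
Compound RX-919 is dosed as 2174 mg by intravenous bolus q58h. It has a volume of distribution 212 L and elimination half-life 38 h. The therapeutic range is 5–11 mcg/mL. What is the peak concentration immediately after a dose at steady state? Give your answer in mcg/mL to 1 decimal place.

15.7 mcg/mL

k = ln2/t½ = ln2/38 ≈ 0.018241 h⁻¹; fraction remaining f = e^(−kτ) = e^(−0.018241×58) ≈ 0.3472.
At steady state, accumulation factor R = 1/(1 − e^(−kτ)) ≈ 1.5319.
Single-dose peak C₀ = D/Vd = 2174/212 ≈ 10.255 mcg/mL.
Steady-state peak Cmax,ss = C₀·R ≈ 10.255 × 1.5319 ≈ 15.710 mcg/mL.
Peak 15.7 mcg/mL vs MTC 11 mcg/mL: exceeds toxic threshold.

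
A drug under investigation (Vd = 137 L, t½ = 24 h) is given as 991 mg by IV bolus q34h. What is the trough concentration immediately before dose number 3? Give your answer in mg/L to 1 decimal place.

f = (1/2)^(τ/t½) = (1/2)^(34/24) ≈ 0.3746.
C₀ = D/Vd = 991/137 ≈ 7.234 mg/L.
Before the 3rd dose, 2 doses have been given. Superposition: Cmin = C₀·(f + f²).
≈ 7.234 × (0.3746 + 0.1403) ≈ 7.234 × 0.5149 ≈ 3.725 mg/L.

3.7 mg/L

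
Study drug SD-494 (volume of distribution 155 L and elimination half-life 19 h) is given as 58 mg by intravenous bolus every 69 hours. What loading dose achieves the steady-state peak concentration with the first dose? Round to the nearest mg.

63 mg

f = (1/2)^(69/19) ≈ 0.080684; accumulation ratio R = 1/(1−f) ≈ 1.08777.
Loading dose to hit Cmax,ss on first dose: D_load = D_maint·R ≈ 58 × 1.08777 ≈ 63.09 mg.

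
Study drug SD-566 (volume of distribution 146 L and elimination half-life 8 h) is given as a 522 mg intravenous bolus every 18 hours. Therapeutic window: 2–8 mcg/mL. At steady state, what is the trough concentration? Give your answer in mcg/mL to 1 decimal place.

1.0 mcg/mL

k = ln2/t½ = ln2/8 ≈ 0.086643 h⁻¹; fraction remaining f = e^(−kτ) = e^(−0.086643×18) ≈ 0.2102.
Each bolus raises the concentration by D/Vd = 522/146 ≈ 3.575 mcg/mL.
Steady-state trough Cmin,ss = C₀·f/(1−f) ≈ 3.575 × 0.2102/0.7898 ≈ 0.951 mcg/mL.
Trough 1.0 mcg/mL vs MEC 2 mcg/mL: subtherapeutic.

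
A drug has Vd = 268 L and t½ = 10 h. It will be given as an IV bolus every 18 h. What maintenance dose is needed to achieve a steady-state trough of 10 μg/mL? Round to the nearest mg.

6652 mg

τ/t½ = 18/10 ≈ 1.8, so f = (1/2)^(18/10) ≈ 0.287175.
Cmin,ss = (D/Vd)·f/(1−f), so D = Cmin,ss·Vd·(1−f)/f.
D = 10 × 268 × (1−f)/f ≈ 10 × 268 × 2.48220 ≈ 6652.30 mg.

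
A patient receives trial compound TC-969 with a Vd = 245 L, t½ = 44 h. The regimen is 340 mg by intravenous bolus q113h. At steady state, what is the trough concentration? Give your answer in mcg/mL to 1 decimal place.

τ/t½ = 113/44 ≈ 2.5682, so fraction remaining f = (1/2)^(113/44) ≈ 0.1686.
Each bolus raises the concentration by D/Vd = 340/245 ≈ 1.388 mcg/mL.
Steady-state trough Cmin,ss = C₀·f/(1−f) ≈ 1.388 × 0.1686/0.8314 ≈ 0.281 mcg/mL.

0.3 mcg/mL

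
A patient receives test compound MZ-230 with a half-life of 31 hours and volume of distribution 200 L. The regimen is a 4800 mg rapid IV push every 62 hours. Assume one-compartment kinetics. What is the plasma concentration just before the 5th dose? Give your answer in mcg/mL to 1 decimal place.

f = (1/2)^(τ/t½) = (1/2)^(62/31) ≈ 0.2500.
C₀ = D/Vd = 4800/200 ≈ 24.000 mcg/mL.
Before the 5th dose, 4 doses have been given. Superposition: Cmin = C₀·(f + f² + … + f^4).
≈ 24.000 × (0.2500 + 0.0625 + 0.0156 + 0.0039) ≈ 24.000 × 0.3320 ≈ 7.968 mcg/mL.

8.0 mcg/mL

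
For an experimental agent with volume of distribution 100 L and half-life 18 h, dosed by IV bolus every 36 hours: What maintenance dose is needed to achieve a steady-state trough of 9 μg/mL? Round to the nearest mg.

2700 mg

τ/t½ = 36/18 ≈ 2, so f = (1/2)^(36/18) ≈ 0.250000.
Cmin,ss = (D/Vd)·f/(1−f), so D = Cmin,ss·Vd·(1−f)/f.
D = 9 × 100 × (1−f)/f ≈ 9 × 100 × 3.00000 ≈ 2700.00 mg.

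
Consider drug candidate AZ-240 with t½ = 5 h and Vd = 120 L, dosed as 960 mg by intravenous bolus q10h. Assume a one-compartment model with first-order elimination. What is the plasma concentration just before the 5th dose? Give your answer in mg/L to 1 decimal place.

2.7 mg/L

f = (1/2)^(τ/t½) = (1/2)^(10/5) ≈ 0.2500.
C₀ = D/Vd = 960/120 ≈ 8.000 mg/L.
Before the 5th dose, 4 doses have been given. Superposition: Cmin = C₀·(f + f² + … + f^4).
≈ 8.000 × (0.2500 + 0.0625 + 0.0156 + 0.0039) ≈ 8.000 × 0.3320 ≈ 2.656 mg/L.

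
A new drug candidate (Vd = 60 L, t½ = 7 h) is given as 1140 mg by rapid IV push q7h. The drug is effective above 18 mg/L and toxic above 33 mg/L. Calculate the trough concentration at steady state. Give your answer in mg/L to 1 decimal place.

τ = 7 h = 1 half-life, so f = (1/2)^1 = 0.5.
At steady state, R = 1/(1 − 0.5) = 2/1.
Single-dose peak C₀ = D/Vd = 1140/60 = 19 mg/L.
Steady-state peak Cmax,ss = C₀·R = 19 × 2/1 ≈ 38.000 mg/L.
Steady-state trough Cmin,ss = Cmax,ss·f ≈ 38.000 × 0.5 ≈ 19.000 mg/L.
Trough 19.0 mg/L vs MEC 18 mg/L: adequate.

19.0 mg/L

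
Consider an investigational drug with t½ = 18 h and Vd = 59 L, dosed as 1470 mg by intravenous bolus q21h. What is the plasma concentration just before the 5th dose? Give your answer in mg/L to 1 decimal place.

19.2 mg/L

f = (1/2)^(τ/t½) = (1/2)^(21/18) ≈ 0.4454.
C₀ = D/Vd = 1470/59 ≈ 24.915 mg/L.
Before the 5th dose, 4 doses have been given. Superposition: Cmin = C₀·(f + f² + … + f^4).
≈ 24.915 × (0.4454 + 0.1984 + 0.0884 + 0.0394) ≈ 24.915 × 0.7716 ≈ 19.224 mg/L.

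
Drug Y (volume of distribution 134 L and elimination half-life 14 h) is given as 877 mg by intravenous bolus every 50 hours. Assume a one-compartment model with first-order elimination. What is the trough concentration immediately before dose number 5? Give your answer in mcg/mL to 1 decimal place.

0.6 mcg/mL

f = (1/2)^(τ/t½) = (1/2)^(50/14) ≈ 0.0841.
C₀ = D/Vd = 877/134 ≈ 6.545 mcg/mL.
Before the 5th dose, 4 doses have been given. Superposition: Cmin = C₀·(f + f² + … + f^4).
≈ 6.545 × (0.0841 + 0.0071 + 0.0006 + 0.0001) ≈ 6.545 × 0.0919 ≈ 0.601 mcg/mL.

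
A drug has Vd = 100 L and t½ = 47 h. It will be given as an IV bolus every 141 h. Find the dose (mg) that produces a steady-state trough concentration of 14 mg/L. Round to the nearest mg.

τ/t½ = 141/47 ≈ 3, so f = (1/2)^(141/47) ≈ 0.125000.
Cmin,ss = (D/Vd)·f/(1−f), so D = Cmin,ss·Vd·(1−f)/f.
D = 14 × 100 × (1−f)/f ≈ 14 × 100 × 7.00000 ≈ 9800.00 mg.

9800 mg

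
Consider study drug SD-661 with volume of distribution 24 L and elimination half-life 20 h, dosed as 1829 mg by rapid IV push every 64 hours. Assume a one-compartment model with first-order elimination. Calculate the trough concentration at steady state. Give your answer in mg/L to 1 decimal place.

9.3 mg/L

k = ln2/t½ = ln2/20 ≈ 0.034657 h⁻¹; fraction remaining f = e^(−kτ) = e^(−0.034657×64) ≈ 0.1088.
At steady state, accumulation factor R = 1/(1 − e^(−kτ)) ≈ 1.1221.
Single-dose peak C₀ = D/Vd = 1829/24 ≈ 76.208 mg/L.
Steady-state peak Cmax,ss = C₀·R ≈ 76.208 × 1.1221 ≈ 85.513 mg/L.
Steady-state trough Cmin,ss = Cmax,ss·f ≈ 85.513 × 0.1088 ≈ 9.304 mg/L.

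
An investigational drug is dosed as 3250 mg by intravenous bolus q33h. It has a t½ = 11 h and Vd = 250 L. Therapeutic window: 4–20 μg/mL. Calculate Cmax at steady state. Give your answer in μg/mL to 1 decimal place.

τ = 33 h = 3 half-lives, so f = (1/2)^3 = 0.125.
Accumulation ratio R = 1/(1 − f) = 1/0.875 = 8/7.
Single-dose peak C₀ = D/Vd = 3250/250 = 13 μg/mL.
Steady-state peak Cmax,ss = C₀·R = 13 × 8/7 ≈ 14.857 μg/mL.
Peak 14.9 μg/mL vs MTC 20 μg/mL: below toxic threshold.

14.9 μg/mL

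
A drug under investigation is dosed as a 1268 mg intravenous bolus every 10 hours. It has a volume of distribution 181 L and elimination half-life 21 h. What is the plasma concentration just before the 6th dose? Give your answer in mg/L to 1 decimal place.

14.5 mg/L

f = (1/2)^(τ/t½) = (1/2)^(10/21) ≈ 0.7189.
C₀ = D/Vd = 1268/181 ≈ 7.006 mg/L.
Before the 6th dose, 5 doses have been given. Superposition: Cmin = C₀·(f + f² + … + f^5).
≈ 7.006 × (0.7189 + 0.5168 + 0.3715 + 0.2671 + 0.1920) ≈ 7.006 × 2.0663 ≈ 14.476 mg/L.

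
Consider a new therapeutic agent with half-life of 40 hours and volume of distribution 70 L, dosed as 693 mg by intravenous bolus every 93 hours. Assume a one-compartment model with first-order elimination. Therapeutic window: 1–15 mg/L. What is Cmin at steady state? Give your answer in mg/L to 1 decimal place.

k = ln2/t½ = ln2/40 ≈ 0.017329 h⁻¹; fraction remaining f = e^(−kτ) = e^(−0.017329×93) ≈ 0.1996.
Accumulation ratio R = 1/(1 − f) ≈ 1/0.8004 ≈ 1.2494.
Single-dose peak C₀ = D/Vd = 693/70 ≈ 9.900 mg/L.
Steady-state peak Cmax,ss = C₀·R ≈ 9.900 × 1.2494 ≈ 12.369 mg/L.
Steady-state trough Cmin,ss = Cmax,ss·f ≈ 12.369 × 0.1996 ≈ 2.469 mg/L.
Trough 2.5 mg/L vs MEC 1 mg/L: adequate.

2.5 mg/L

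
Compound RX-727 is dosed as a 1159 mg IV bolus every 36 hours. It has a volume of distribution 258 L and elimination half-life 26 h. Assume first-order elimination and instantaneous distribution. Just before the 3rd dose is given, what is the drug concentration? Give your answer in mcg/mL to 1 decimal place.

2.4 mcg/mL

f = (1/2)^(τ/t½) = (1/2)^(36/26) ≈ 0.3830.
C₀ = D/Vd = 1159/258 ≈ 4.492 mcg/mL.
Before the 3rd dose, 2 doses have been given. Superposition: Cmin = C₀·(f + f²).
≈ 4.492 × (0.3830 + 0.1467) ≈ 4.492 × 0.5297 ≈ 2.379 mcg/mL.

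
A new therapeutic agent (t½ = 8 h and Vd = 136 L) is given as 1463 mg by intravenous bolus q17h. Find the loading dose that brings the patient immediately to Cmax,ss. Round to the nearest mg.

f = (1/2)^(17/8) ≈ 0.229251; accumulation ratio R = 1/(1−f) ≈ 1.29744.
Loading dose to hit Cmax,ss on first dose: D_load = D_maint·R ≈ 1463 × 1.29744 ≈ 1898.15 mg.

1898 mg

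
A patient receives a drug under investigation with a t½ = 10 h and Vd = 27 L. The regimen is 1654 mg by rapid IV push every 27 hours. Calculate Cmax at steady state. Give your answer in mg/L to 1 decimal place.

72.4 mg/L

k = ln2/t½ = ln2/10 ≈ 0.069315 h⁻¹; fraction remaining f = e^(−kτ) = e^(−0.069315×27) ≈ 0.1539.
Accumulation ratio R = 1/(1 − f) ≈ 1/0.8461 ≈ 1.1819.
Single-dose peak C₀ = D/Vd = 1654/27 ≈ 61.259 mg/L.
Steady-state peak Cmax,ss = C₀·R ≈ 61.259 × 1.1819 ≈ 72.402 mg/L.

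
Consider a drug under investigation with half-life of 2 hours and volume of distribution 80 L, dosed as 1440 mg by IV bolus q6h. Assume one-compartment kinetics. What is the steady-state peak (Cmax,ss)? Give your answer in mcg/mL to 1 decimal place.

τ = 6 h = 3 half-lives, so f = (1/2)^3 = 0.125.
At steady state, R = 1/(1 − 0.125) = 8/7.
Single-dose peak C₀ = D/Vd = 1440/80 = 18 mcg/mL.
Steady-state peak Cmax,ss = C₀·R = 18 × 8/7 ≈ 20.571 mcg/mL.

20.6 mcg/mL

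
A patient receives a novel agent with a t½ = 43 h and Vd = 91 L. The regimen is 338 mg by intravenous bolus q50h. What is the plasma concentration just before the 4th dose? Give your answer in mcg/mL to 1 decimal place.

f = (1/2)^(τ/t½) = (1/2)^(50/43) ≈ 0.4466.
C₀ = D/Vd = 338/91 ≈ 3.714 mcg/mL.
Before the 4th dose, 3 doses have been given. Superposition: Cmin = C₀·(f + f² + … + f^3).
≈ 3.714 × (0.4466 + 0.1995 + 0.0891) ≈ 3.714 × 0.7352 ≈ 2.731 mcg/mL.

2.7 mcg/mL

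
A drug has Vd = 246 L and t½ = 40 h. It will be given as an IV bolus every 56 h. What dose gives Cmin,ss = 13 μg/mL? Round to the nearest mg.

5242 mg

τ/t½ = 56/40 ≈ 1.4, so f = (1/2)^(56/40) ≈ 0.378929.
Cmin,ss = (D/Vd)·f/(1−f), so D = Cmin,ss·Vd·(1−f)/f.
D = 13 × 246 × (1−f)/f ≈ 13 × 246 × 1.63902 ≈ 5241.59 mg.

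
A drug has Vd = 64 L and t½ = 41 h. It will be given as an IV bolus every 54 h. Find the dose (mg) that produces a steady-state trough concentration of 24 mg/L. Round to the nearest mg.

2291 mg

τ/t½ = 54/41 ≈ 1.3171, so f = (1/2)^(54/41) ≈ 0.401348.
Cmin,ss = (D/Vd)·f/(1−f), so D = Cmin,ss·Vd·(1−f)/f.
D = 24 × 64 × (1−f)/f ≈ 24 × 64 × 1.49160 ≈ 2291.10 mg.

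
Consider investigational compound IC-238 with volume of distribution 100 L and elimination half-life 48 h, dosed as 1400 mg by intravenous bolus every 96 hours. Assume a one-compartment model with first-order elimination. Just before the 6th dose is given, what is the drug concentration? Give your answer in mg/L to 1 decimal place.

f = (1/2)^(τ/t½) = (1/2)^(96/48) ≈ 0.2500.
C₀ = D/Vd = 1400/100 ≈ 14.000 mg/L.
Before the 6th dose, 5 doses have been given. Superposition: Cmin = C₀·(f + f² + … + f^5).
≈ 14.000 × (0.2500 + 0.0625 + 0.0156 + 0.0039 + 0.0010) ≈ 14.000 × 0.3330 ≈ 4.662 mg/L.

4.7 mg/L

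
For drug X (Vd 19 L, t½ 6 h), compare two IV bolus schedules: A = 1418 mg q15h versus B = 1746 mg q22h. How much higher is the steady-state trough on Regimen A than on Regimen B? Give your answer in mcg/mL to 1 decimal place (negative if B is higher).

8.2 mcg/mL

Regimen A: f = (1/2)^(15/6) ≈ 0.1768; Cmin,ss = (1418/19)·f/(1−f) ≈ 16.029 mcg/mL.
Regimen B: f = (1/2)^(22/6) ≈ 0.0787; Cmin,ss = (1746/19)·f/(1−f) ≈ 7.850 mcg/mL.
Difference ≈ 16.029 − 7.850 ≈ 8.179 mcg/mL.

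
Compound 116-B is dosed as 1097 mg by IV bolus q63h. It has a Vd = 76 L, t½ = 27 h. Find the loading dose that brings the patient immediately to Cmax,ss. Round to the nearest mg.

f = (1/2)^(63/27) ≈ 0.198425; accumulation ratio R = 1/(1−f) ≈ 1.24754.
Loading dose to hit Cmax,ss on first dose: D_load = D_maint·R ≈ 1097 × 1.24754 ≈ 1368.55 mg.

1369 mg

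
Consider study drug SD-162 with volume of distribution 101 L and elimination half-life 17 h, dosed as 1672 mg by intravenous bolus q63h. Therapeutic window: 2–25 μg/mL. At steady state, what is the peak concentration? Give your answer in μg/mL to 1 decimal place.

k = ln2/t½ = ln2/17 ≈ 0.040773 h⁻¹; fraction remaining f = e^(−kτ) = e^(−0.040773×63) ≈ 0.0766.
Accumulation ratio R = 1/(1 − f) ≈ 1/0.9234 ≈ 1.0830.
Each bolus raises the concentration by D/Vd = 1672/101 ≈ 16.554 μg/mL.
Steady-state peak Cmax,ss = C₀·R ≈ 16.554 × 1.0830 ≈ 17.928 μg/mL.
Peak 17.9 μg/mL vs MTC 25 μg/mL: below toxic threshold.

17.9 μg/mL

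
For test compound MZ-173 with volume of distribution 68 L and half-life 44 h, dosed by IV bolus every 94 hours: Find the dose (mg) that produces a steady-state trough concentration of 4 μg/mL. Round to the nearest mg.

τ/t½ = 94/44 ≈ 2.1364, so f = (1/2)^(94/44) ≈ 0.227452.
Cmin,ss = (D/Vd)·f/(1−f), so D = Cmin,ss·Vd·(1−f)/f.
D = 4 × 68 × (1−f)/f ≈ 4 × 68 × 3.39653 ≈ 923.86 mg.

924 mg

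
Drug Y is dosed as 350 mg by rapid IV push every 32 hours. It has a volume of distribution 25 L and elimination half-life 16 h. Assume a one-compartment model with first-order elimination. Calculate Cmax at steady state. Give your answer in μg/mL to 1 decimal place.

The dosing interval is 2 half-lives, so f = 2^(−2) = 0.25.
At steady state, R = 1/(1 − 0.25) = 4/3.
Single-dose peak C₀ = D/Vd = 350/25 = 14 μg/mL.
Steady-state peak Cmax,ss = C₀·R = 14 × 4/3 ≈ 18.667 μg/mL.

18.7 μg/mL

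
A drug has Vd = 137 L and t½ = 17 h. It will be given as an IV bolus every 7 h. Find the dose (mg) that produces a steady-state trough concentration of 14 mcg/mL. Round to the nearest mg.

634 mg

τ/t½ = 7/17 ≈ 0.41176, so f = (1/2)^(7/17) ≈ 0.751703.
Cmin,ss = (D/Vd)·f/(1−f), so D = Cmin,ss·Vd·(1−f)/f.
D = 14 × 137 × (1−f)/f ≈ 14 × 137 × 0.33031 ≈ 633.53 mg.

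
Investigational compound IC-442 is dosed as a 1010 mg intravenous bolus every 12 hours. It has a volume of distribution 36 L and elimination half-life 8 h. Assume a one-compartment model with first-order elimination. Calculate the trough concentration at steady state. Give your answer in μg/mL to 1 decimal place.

Over one 12-h interval, 12/8 ≈ 1.5 half-lives elapse, leaving f ≈ 0.3536 of each dose.
Accumulation ratio R = 1/(1 − f) ≈ 1/0.6464 ≈ 1.5470.
Each bolus raises the concentration by D/Vd = 1010/36 ≈ 28.056 μg/mL.
Cmax,ss = C₀/(1 − f) ≈ 28.056/0.6464 ≈ 43.403 μg/mL.
One interval later, Cmin,ss = Cmax,ss·e^(−kτ) ≈ 43.403 × 0.3536 ≈ 15.347 μg/mL.

15.3 μg/mL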